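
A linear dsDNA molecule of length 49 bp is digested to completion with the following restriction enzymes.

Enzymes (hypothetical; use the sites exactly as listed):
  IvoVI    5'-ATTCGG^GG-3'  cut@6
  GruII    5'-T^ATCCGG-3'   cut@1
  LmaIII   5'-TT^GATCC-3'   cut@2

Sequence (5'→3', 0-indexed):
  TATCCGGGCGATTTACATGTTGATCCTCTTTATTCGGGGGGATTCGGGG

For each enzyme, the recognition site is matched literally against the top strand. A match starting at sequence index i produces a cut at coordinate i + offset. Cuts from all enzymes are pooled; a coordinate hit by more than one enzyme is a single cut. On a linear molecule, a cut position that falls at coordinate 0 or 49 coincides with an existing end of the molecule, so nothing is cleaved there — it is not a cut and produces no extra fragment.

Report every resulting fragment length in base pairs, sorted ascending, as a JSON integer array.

Per-enzyme occurrences:
  IvoVI ATTCGGGG/6: at [31, 41] ⇒ [37, 47]
  GruII TATCCGG/1: at [0] ⇒ [1]
  LmaIII TTGATCC/2: at [19] ⇒ [21]

All cut coordinates (distinct, sorted): [1, 21, 37, 47]

Fragments:
  [0,1): 1 bp
  [1,21): 20 bp
  [21,37): 16 bp
  [37,47): 10 bp
  [47,49): 2 bp

[1,2,10,16,20]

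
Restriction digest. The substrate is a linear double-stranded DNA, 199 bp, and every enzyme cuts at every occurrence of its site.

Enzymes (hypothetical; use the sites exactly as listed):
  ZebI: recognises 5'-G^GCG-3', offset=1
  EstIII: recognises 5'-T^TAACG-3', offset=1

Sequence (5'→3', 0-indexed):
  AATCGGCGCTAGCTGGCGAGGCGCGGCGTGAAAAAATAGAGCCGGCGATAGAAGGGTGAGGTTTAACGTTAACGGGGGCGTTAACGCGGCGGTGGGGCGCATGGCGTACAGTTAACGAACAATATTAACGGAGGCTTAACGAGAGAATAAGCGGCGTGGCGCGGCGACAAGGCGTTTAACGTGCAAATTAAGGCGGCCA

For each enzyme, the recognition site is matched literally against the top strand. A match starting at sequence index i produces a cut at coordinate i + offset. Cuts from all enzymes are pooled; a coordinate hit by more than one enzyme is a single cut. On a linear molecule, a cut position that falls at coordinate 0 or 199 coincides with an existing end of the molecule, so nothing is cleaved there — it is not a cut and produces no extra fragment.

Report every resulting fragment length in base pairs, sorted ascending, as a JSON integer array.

[4,5,5,5,5,5,5,6,7,7,7,8,8,8,9,10,11,13,16,17,19,19]

Site scan:
  ZebI GGCG/1: at [4, 14, 19, 24, 43, 76, 87, 95, 102, 152, 157, 162, 170, 191] ⇒ [5, 15, 20, 25, 44, 77, 88, 96, 103, 153, 158, 163, 171, 192]
  EstIII TTAACG/1: at [62, 68, 80, 111, 124, 135, 175] ⇒ [63, 69, 81, 112, 125, 136, 176]

All cut coordinates (distinct, sorted): [5, 15, 20, 25, 44, 63, 69, 77, 81, 88, 96, 103, 112, 125, 136, 153, 158, 163, 171, 176, 192]

Fragments:
  [0,5): 5 bp
  [5,15): 10 bp
  [15,20): 5 bp
  [20,25): 5 bp
  [25,44): 19 bp
  [44,63): 19 bp
  [63,69): 6 bp
  [69,77): 8 bp
  [77,81): 4 bp
  [81,88): 7 bp
  [88,96): 8 bp
  [96,103): 7 bp
  [103,112): 9 bp
  [112,125): 13 bp
  [125,136): 11 bp
  [136,153): 17 bp
  [153,158): 5 bp
  [158,163): 5 bp
  [163,171): 8 bp
  [171,176): 5 bp
  [176,192): 16 bp
  [192,199): 7 bp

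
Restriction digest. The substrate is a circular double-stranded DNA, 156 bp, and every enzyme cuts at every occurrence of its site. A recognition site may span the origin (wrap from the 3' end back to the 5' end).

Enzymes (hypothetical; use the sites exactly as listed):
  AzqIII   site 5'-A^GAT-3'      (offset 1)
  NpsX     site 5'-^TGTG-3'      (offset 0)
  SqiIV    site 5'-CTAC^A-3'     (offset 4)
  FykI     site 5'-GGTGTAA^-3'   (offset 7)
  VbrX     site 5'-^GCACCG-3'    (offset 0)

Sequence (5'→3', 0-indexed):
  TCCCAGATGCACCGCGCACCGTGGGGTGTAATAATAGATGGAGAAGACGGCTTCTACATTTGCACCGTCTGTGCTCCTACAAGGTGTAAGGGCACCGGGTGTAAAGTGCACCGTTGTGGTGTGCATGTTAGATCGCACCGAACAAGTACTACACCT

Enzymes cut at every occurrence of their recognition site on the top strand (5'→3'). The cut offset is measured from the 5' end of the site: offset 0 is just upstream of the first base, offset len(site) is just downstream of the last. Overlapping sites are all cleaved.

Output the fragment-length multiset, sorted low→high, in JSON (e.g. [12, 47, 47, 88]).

[2,3,3,4,4,5,5,7,7,8,9,9,11,11,13,16,18,21]

Per-enzyme occurrences:
  AzqIII AGAT/1: at [4, 35, 129] ⇒ [5, 36, 130]
  NpsX TGTG/0: at [69, 114, 119] ⇒ [69, 114, 119]
  SqiIV CTACA/4: at [53, 76, 148] ⇒ [57, 80, 152]
  FykI GGTGTAA/7: at [24, 82, 97] ⇒ [31, 89, 104]
  VbrX GCACCG/0: at [8, 15, 61, 91, 107, 134] ⇒ [8, 15, 61, 91, 107, 134]

Pooled cuts: [5, 8, 15, 31, 36, 57, 61, 69, 80, 89, 91, 104, 107, 114, 119, 130, 134, 152]

Fragments:
  5→8: 3 bp
  8→15: 7 bp
  15→31: 16 bp
  31→36: 5 bp
  36→57: 21 bp
  57→61: 4 bp
  61→69: 8 bp
  69→80: 11 bp
  80→89: 9 bp
  89→91: 2 bp
  91→104: 13 bp
  104→107: 3 bp
  107→114: 7 bp
  114→119: 5 bp
  119→130: 11 bp
  130→134: 4 bp
  134→152: 18 bp
  152→5 (wrap): 156-152+5 = 9 bp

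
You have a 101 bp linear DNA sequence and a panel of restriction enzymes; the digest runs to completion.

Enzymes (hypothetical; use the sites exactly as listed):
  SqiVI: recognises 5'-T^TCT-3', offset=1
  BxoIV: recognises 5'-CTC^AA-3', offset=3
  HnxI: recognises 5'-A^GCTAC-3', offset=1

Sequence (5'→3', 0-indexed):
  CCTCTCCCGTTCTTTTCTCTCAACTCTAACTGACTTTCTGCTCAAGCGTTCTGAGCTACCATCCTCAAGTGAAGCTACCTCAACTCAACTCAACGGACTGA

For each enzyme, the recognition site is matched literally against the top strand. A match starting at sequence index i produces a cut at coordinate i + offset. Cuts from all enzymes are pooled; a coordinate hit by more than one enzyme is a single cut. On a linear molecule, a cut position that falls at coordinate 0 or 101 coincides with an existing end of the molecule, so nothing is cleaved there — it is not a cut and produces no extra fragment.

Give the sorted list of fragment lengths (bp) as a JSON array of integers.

Per-enzyme occurrences:
  SqiVI (TTCT, off=1): starts [9, 14, 35, 48] → cuts [10, 15, 36, 49]
  BxoIV (CTCAA, off=3): starts [18, 40, 63, 78, 83, 88] → cuts [21, 43, 66, 81, 86, 91]
  HnxI (AGCTAC, off=1): starts [53, 72] → cuts [54, 73]

All cut coordinates (distinct, sorted): [10, 15, 21, 36, 43, 49, 54, 66, 73, 81, 86, 91]

Fragments:
  [0,10): 10 bp
  [10,15): 5 bp
  [15,21): 6 bp
  [21,36): 15 bp
  [36,43): 7 bp
  [43,49): 6 bp
  [49,54): 5 bp
  [54,66): 12 bp
  [66,73): 7 bp
  [73,81): 8 bp
  [81,86): 5 bp
  [86,91): 5 bp
  [91,101): 10 bp

[5,5,5,5,6,6,7,7,8,10,10,12,15]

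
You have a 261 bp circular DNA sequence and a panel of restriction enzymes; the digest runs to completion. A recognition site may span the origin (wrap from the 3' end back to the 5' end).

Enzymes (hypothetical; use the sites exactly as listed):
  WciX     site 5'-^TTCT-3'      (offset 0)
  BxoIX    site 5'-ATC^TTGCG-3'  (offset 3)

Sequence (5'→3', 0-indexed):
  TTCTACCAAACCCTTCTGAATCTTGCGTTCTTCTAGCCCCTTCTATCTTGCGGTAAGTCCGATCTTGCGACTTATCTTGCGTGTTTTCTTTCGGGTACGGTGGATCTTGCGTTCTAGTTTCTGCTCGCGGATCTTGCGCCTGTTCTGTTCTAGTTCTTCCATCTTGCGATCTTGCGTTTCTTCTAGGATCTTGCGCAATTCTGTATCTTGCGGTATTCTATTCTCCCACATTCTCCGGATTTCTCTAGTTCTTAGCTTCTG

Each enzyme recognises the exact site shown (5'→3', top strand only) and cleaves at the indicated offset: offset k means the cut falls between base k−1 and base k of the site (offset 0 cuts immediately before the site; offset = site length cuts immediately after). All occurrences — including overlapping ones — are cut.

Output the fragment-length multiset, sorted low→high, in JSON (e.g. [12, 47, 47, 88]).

Per-enzyme occurrences:
  WciX (TTCT, off=0): starts [0, 13, 27, 30, 40, 85, 111, 118, 142, 147, 153, 177, 180, 198, 215, 220, 230, 240, 248, 256] → cuts [0, 13, 27, 30, 40, 85, 111, 118, 142, 147, 153, 177, 180, 198, 215, 220, 230, 240, 248, 256]
  BxoIX (ATCTTGCG, off=3): starts [19, 44, 61, 73, 103, 130, 160, 168, 187, 204] → cuts [22, 47, 64, 76, 106, 133, 163, 171, 190, 207]

Pooled cuts: [0, 13, 22, 27, 30, 40, 47, 64, 76, 85, 106, 111, 118, 133, 142, 147, 153, 163, 171, 177, 180, 190, 198, 207, 215, 220, 230, 240, 248, 256]

Fragments:
  0→13: 13 bp
  13→22: 9 bp
  22→27: 5 bp
  27→30: 3 bp
  30→40: 10 bp
  40→47: 7 bp
  47→64: 17 bp
  64→76: 12 bp
  76→85: 9 bp
  85→106: 21 bp
  106→111: 5 bp
  111→118: 7 bp
  118→133: 15 bp
  133→142: 9 bp
  142→147: 5 bp
  147→153: 6 bp
  153→163: 10 bp
  163→171: 8 bp
  171→177: 6 bp
  177→180: 3 bp
  180→190: 10 bp
  190→198: 8 bp
  198→207: 9 bp
  207→215: 8 bp
  215→220: 5 bp
  220→230: 10 bp
  230→240: 10 bp
  240→248: 8 bp
  248→256: 8 bp
  256→0 (wrap): 261-256+0 = 5 bp

[3,3,5,5,5,5,5,6,6,7,7,8,8,8,8,8,9,9,9,9,10,10,10,10,10,12,13,15,17,21]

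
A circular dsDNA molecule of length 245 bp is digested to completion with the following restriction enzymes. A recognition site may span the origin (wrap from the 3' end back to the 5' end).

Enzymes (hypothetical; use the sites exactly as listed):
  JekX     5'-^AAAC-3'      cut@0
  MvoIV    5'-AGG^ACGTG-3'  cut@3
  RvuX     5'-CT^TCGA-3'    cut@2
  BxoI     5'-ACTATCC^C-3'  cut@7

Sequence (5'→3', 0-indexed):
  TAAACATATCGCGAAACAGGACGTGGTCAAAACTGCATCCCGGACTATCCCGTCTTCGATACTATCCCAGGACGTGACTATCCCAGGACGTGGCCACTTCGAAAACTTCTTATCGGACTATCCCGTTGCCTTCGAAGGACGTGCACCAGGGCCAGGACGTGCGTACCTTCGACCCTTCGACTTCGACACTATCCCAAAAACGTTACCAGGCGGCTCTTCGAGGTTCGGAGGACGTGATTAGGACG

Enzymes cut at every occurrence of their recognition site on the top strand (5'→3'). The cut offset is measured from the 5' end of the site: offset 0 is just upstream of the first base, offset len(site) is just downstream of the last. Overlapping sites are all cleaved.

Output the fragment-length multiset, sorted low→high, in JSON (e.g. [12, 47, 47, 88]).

[3,4,4,4,5,6,7,7,8,8,9,11,12,12,12,12,12,14,15,18,20,21,21]

Scan for sites:
  JekX (AAAC, off=0): starts [1, 13, 29, 102, 197] → cuts [1, 13, 29, 102, 197]
  MvoIV (AGGACGTG, off=3): starts [17, 68, 84, 135, 153, 228] → cuts [20, 71, 87, 138, 156, 231]
  RvuX (CTTCGA, off=2): starts [53, 96, 129, 166, 174, 180, 215] → cuts [55, 98, 131, 168, 176, 182, 217]
  BxoI (ACTATCCC, off=7): starts [43, 60, 76, 116, 187] → cuts [50, 67, 83, 123, 194]

All cut coordinates (distinct, sorted): [1, 13, 20, 29, 50, 55, 67, 71, 83, 87, 98, 102, 123, 131, 138, 156, 168, 176, 182, 194, 197, 217, 231]

Fragment lengths:
  1→13: 12 bp
  13→20: 7 bp
  20→29: 9 bp
  29→50: 21 bp
  50→55: 5 bp
  55→67: 12 bp
  67→71: 4 bp
  71→83: 12 bp
  83→87: 4 bp
  87→98: 11 bp
  98→102: 4 bp
  102→123: 21 bp
  123→131: 8 bp
  131→138: 7 bp
  138→156: 18 bp
  156→168: 12 bp
  168→176: 8 bp
  176→182: 6 bp
  182→194: 12 bp
  194→197: 3 bp
  197→217: 20 bp
  217→231: 14 bp
  231→1 (wrap): 245-231+1 = 15 bp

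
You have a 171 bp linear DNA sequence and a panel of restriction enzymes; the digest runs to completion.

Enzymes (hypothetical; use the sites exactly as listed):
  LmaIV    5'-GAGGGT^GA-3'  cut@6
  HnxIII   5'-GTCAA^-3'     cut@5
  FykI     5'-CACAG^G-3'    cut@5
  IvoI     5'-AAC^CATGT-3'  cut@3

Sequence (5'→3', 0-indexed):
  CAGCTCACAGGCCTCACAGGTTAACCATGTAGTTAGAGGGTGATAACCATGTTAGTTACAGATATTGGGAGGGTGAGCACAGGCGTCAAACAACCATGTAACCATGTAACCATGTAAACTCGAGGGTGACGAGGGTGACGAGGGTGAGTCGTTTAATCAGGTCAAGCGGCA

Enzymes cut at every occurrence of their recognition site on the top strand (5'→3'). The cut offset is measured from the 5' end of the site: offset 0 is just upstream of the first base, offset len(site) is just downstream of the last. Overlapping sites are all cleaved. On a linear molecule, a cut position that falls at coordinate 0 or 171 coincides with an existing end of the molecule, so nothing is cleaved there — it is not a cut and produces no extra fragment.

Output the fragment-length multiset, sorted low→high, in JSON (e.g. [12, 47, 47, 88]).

[5,6,6,6,7,8,8,8,9,9,9,10,16,17,20,27]

Per-enzyme occurrences:
  LmaIV (GAGGGTGA, off=6): starts [35, 68, 121, 130, 139] → cuts [41, 74, 127, 136, 145]
  HnxIII (GTCAA, off=5): starts [84, 160] → cuts [89, 165]
  FykI (CACAGG, off=5): starts [5, 14, 77] → cuts [10, 19, 82]
  IvoI (AACCATGT, off=3): starts [22, 44, 91, 99, 107] → cuts [25, 47, 94, 102, 110]

Pooled cuts: [10, 19, 25, 41, 47, 74, 82, 89, 94, 102, 110, 127, 136, 145, 165]

Fragments:
  [0,10): 10 bp
  [10,19): 9 bp
  [19,25): 6 bp
  [25,41): 16 bp
  [41,47): 6 bp
  [47,74): 27 bp
  [74,82): 8 bp
  [82,89): 7 bp
  [89,94): 5 bp
  [94,102): 8 bp
  [102,110): 8 bp
  [110,127): 17 bp
  [127,136): 9 bp
  [136,145): 9 bp
  [145,165): 20 bp
  [165,171): 6 bp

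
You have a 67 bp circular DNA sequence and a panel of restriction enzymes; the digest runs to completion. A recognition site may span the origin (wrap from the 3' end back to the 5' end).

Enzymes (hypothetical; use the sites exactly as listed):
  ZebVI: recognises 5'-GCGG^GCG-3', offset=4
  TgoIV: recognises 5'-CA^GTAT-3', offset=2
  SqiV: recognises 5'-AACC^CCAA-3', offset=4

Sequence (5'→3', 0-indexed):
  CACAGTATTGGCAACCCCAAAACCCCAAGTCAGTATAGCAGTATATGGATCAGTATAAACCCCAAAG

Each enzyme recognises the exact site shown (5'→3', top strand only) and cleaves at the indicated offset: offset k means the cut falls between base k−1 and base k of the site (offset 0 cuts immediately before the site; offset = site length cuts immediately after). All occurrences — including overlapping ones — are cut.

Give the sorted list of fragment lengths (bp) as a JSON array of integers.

Scan for sites:
  ZebVI (GCGGGCG, off=4): no sites
  TgoIV CAGTAT/2: at [2, 30, 38, 50] ⇒ [4, 32, 40, 52]
  SqiV AACCCCAA/4: at [12, 20, 57] ⇒ [16, 24, 61]

All cut coordinates (distinct, sorted): [4, 16, 24, 32, 40, 52, 61]

Fragment lengths:
  4→16: 12 bp
  16→24: 8 bp
  24→32: 8 bp
  32→40: 8 bp
  40→52: 12 bp
  52→61: 9 bp
  61→4 (wrap): 67-61+4 = 10 bp

[8,8,8,9,10,12,12]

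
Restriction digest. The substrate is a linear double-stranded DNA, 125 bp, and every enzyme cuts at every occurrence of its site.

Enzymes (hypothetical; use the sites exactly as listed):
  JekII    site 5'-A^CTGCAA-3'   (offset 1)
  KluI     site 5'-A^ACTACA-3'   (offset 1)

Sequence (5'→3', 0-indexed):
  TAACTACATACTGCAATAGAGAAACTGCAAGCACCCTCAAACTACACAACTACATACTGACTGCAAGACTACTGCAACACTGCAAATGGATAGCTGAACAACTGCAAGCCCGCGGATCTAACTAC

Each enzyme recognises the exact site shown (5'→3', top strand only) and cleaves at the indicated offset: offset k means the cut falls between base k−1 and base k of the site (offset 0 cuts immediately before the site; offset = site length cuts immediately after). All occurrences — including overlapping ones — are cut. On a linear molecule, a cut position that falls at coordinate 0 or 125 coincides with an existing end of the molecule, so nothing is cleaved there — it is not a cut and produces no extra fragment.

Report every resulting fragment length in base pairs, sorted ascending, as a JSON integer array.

[2,8,8,8,11,12,14,16,22,24]

Scan for sites:
  JekII ACTGCAA/1: at [9, 23, 59, 70, 78, 100] ⇒ [10, 24, 60, 71, 79, 101]
  KluI AACTACA/1: at [1, 39, 47] ⇒ [2, 40, 48]

All cut coordinates (distinct, sorted): [2, 10, 24, 40, 48, 60, 71, 79, 101]

Fragments:
  [0,2): 2 bp
  [2,10): 8 bp
  [10,24): 14 bp
  [24,40): 16 bp
  [40,48): 8 bp
  [48,60): 12 bp
  [60,71): 11 bp
  [71,79): 8 bp
  [79,101): 22 bp
  [101,125): 24 bp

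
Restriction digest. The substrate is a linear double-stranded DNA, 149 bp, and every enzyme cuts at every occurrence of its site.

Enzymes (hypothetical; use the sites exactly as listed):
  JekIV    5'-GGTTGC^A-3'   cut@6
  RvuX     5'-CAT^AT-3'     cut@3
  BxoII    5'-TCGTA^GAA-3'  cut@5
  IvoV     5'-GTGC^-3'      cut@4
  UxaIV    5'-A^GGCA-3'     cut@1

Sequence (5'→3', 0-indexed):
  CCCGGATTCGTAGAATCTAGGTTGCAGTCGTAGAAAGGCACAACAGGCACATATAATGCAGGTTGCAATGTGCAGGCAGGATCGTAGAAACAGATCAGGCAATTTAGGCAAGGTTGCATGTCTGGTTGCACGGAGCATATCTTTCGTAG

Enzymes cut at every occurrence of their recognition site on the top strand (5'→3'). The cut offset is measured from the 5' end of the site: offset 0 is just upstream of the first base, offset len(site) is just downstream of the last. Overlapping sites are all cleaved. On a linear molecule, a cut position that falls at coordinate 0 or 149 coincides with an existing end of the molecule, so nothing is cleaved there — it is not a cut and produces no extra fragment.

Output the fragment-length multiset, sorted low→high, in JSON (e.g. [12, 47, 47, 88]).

[1,4,7,7,7,9,9,9,11,11,11,12,12,12,13,14]

Per-enzyme occurrences:
  JekIV GGTTGCA/6: at [19, 60, 111, 123] ⇒ [25, 66, 117, 129]
  RvuX CATAT/3: at [49, 135] ⇒ [52, 138]
  BxoII TCGTAGAA/5: at [7, 27, 81] ⇒ [12, 32, 86]
  IvoV GTGC/4: at [69] ⇒ [73]
  UxaIV AGGCA/1: at [35, 44, 73, 96, 105] ⇒ [36, 45, 74, 97, 106]

All cut coordinates (distinct, sorted): [12, 25, 32, 36, 45, 52, 66, 73, 74, 86, 97, 106, 117, 129, 138]

Fragment lengths:
  [0,12): 12 bp
  [12,25): 13 bp
  [25,32): 7 bp
  [32,36): 4 bp
  [36,45): 9 bp
  [45,52): 7 bp
  [52,66): 14 bp
  [66,73): 7 bp
  [73,74): 1 bp
  [74,86): 12 bp
  [86,97): 11 bp
  [97,106): 9 bp
  [106,117): 11 bp
  [117,129): 12 bp
  [129,138): 9 bp
  [138,149): 11 bp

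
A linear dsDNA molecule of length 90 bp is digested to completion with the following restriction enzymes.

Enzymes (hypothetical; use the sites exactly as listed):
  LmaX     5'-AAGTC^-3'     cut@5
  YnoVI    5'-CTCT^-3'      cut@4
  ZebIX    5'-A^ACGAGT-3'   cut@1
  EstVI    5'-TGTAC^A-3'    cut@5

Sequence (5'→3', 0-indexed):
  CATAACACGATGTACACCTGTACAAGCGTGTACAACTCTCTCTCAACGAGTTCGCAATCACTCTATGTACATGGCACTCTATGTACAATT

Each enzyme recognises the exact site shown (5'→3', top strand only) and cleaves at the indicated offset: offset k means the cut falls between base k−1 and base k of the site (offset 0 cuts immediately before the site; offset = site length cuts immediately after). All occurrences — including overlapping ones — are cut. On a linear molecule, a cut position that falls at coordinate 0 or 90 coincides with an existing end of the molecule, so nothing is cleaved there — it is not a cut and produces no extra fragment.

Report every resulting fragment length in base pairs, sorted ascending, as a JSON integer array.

Per-enzyme occurrences:
  LmaX (AAGTC, off=5): no sites
  YnoVI CTCT/4: at [35, 37, 39, 60, 76] ⇒ [39, 41, 43, 64, 80]
  ZebIX AACGAGT/1: at [44] ⇒ [45]
  EstVI TGTACA/5: at [10, 18, 28, 65, 81] ⇒ [15, 23, 33, 70, 86]

All cut coordinates (distinct, sorted): [15, 23, 33, 39, 41, 43, 45, 64, 70, 80, 86]

Fragments:
  [0,15): 15 bp
  [15,23): 8 bp
  [23,33): 10 bp
  [33,39): 6 bp
  [39,41): 2 bp
  [41,43): 2 bp
  [43,45): 2 bp
  [45,64): 19 bp
  [64,70): 6 bp
  [70,80): 10 bp
  [80,86): 6 bp
  [86,90): 4 bp

[2,2,2,4,6,6,6,8,10,10,15,19]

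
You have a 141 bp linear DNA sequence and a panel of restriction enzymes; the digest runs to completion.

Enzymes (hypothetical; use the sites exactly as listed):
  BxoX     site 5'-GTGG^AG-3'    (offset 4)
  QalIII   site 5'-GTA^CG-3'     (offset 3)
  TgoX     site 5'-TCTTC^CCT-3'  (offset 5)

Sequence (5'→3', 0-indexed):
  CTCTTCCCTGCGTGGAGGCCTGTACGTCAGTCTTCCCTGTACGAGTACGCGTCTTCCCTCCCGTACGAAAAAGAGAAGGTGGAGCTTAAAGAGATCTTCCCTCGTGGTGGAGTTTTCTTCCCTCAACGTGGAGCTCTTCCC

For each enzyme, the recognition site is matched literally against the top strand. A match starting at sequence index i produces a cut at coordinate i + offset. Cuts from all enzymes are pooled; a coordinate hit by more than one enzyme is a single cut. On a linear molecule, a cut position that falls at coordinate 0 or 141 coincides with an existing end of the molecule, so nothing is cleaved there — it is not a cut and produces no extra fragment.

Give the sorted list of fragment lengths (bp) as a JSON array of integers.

[6,6,6,9,9,9,9,10,10,11,11,11,17,17]

Scan for sites:
  BxoX GTGGAG/4: at [11, 78, 106, 127] ⇒ [15, 82, 110, 131]
  QalIII GTACG/3: at [21, 38, 44, 62] ⇒ [24, 41, 47, 65]
  TgoX TCTTCCCT/5: at [1, 30, 51, 94, 115] ⇒ [6, 35, 56, 99, 120]

Pooled cuts: [6, 15, 24, 35, 41, 47, 56, 65, 82, 99, 110, 120, 131]

Fragment lengths:
  [0,6): 6 bp
  [6,15): 9 bp
  [15,24): 9 bp
  [24,35): 11 bp
  [35,41): 6 bp
  [41,47): 6 bp
  [47,56): 9 bp
  [56,65): 9 bp
  [65,82): 17 bp
  [82,99): 17 bp
  [99,110): 11 bp
  [110,120): 10 bp
  [120,131): 11 bp
  [131,141): 10 bp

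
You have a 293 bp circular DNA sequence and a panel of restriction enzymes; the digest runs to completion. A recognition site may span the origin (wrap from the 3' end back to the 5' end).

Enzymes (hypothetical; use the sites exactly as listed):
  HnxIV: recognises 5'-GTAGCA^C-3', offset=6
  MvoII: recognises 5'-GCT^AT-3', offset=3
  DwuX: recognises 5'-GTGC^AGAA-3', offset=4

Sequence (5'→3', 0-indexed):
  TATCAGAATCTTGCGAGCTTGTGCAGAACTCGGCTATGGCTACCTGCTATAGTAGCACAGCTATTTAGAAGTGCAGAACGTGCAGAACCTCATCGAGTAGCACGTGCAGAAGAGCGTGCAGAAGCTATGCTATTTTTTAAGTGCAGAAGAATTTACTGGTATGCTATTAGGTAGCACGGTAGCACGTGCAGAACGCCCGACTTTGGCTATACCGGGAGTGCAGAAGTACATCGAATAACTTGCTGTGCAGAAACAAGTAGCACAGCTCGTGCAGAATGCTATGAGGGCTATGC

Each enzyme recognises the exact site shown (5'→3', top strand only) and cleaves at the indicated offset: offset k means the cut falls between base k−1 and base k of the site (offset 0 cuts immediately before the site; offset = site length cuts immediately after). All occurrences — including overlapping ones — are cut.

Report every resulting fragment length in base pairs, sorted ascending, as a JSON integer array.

Scan for sites:
  HnxIV GTAGCAC/6: at [51, 96, 170, 178, 256] ⇒ [57, 102, 176, 184, 262]
  MvoII GCTAT/3: at [32, 45, 59, 123, 128, 162, 205, 277, 286, 291] ⇒ [1, 35, 48, 62, 126, 131, 165, 208, 280, 289]
  DwuX GTGCAGAA/4: at [20, 70, 79, 103, 115, 140, 185, 217, 244, 268] ⇒ [24, 74, 83, 107, 119, 144, 189, 221, 248, 272]

All cut coordinates (distinct, sorted): [1, 24, 35, 48, 57, 62, 74, 83, 102, 107, 119, 126, 131, 144, 165, 176, 184, 189, 208, 221, 248, 262, 272, 280, 289]

Fragments:
  1→24: 23 bp
  24→35: 11 bp
  35→48: 13 bp
  48→57: 9 bp
  57→62: 5 bp
  62→74: 12 bp
  74→83: 9 bp
  83→102: 19 bp
  102→107: 5 bp
  107→119: 12 bp
  119→126: 7 bp
  126→131: 5 bp
  131→144: 13 bp
  144→165: 21 bp
  165→176: 11 bp
  176→184: 8 bp
  184→189: 5 bp
  189→208: 19 bp
  208→221: 13 bp
  221→248: 27 bp
  248→262: 14 bp
  262→272: 10 bp
  272→280: 8 bp
  280→289: 9 bp
  289→1 (wrap): 293-289+1 = 5 bp

[5,5,5,5,5,7,8,8,9,9,9,10,11,11,12,12,13,13,13,14,19,19,21,23,27]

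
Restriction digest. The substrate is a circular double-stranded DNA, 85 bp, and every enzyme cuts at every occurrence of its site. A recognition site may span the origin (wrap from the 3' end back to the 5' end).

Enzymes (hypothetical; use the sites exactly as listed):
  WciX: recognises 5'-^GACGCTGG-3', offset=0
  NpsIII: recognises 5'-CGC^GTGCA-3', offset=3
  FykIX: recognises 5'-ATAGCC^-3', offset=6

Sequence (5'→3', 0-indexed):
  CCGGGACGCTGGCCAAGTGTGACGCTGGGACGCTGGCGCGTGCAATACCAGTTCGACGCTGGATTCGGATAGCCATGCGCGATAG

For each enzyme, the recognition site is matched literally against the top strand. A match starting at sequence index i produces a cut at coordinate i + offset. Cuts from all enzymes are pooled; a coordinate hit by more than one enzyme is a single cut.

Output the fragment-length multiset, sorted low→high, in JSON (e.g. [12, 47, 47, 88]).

[2,8,11,13,15,16,20]

Scan for sites:
  WciX GACGCTGG/0: at [4, 20, 28, 54] ⇒ [4, 20, 28, 54]
  NpsIII CGCGTGCA/3: at [36] ⇒ [39]
  FykIX ATAGCC/6: at [68, 81] ⇒ [2, 74]

All cut coordinates (distinct, sorted): [2, 4, 20, 28, 39, 54, 74]

Fragment lengths:
  2→4: 2 bp
  4→20: 16 bp
  20→28: 8 bp
  28→39: 11 bp
  39→54: 15 bp
  54→74: 20 bp
  74→2 (wrap): 85-74+2 = 13 bp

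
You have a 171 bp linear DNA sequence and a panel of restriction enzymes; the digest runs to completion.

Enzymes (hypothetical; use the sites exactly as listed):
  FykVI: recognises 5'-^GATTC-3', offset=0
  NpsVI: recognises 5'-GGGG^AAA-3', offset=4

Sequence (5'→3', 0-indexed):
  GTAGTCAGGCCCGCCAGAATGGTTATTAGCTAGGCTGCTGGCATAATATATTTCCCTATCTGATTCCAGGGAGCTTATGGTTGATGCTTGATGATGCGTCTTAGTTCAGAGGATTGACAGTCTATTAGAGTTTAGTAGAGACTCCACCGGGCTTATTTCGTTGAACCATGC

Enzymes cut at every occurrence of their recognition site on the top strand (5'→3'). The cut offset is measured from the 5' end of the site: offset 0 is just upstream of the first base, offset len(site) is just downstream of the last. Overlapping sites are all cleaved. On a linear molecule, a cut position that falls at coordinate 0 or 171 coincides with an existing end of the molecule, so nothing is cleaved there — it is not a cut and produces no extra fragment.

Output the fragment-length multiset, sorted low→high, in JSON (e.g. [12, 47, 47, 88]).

[61,110]

Per-enzyme occurrences:
  FykVI GATTC/0: at [61] ⇒ [61]
  NpsVI (GGGGAAA, off=4): no sites

All cut coordinates (distinct, sorted): [61]

Fragments:
  [0,61): 61 bp
  [61,171): 110 bp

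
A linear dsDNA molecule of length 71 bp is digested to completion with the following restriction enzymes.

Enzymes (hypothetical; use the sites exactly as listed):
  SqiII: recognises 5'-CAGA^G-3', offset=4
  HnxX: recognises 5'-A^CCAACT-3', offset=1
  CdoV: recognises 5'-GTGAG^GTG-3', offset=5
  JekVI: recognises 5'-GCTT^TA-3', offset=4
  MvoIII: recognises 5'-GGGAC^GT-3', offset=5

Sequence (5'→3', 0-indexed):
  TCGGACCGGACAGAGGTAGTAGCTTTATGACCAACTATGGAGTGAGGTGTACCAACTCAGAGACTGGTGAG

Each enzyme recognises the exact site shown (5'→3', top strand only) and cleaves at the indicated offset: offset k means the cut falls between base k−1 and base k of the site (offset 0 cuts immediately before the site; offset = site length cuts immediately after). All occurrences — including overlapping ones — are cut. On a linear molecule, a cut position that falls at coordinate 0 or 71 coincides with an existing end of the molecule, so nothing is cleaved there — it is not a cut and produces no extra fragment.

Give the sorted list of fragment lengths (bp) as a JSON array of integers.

[5,5,10,10,11,14,16]

Site scan:
  SqiII CAGAG/4: at [10, 57] ⇒ [14, 61]
  HnxX ACCAACT/1: at [29, 50] ⇒ [30, 51]
  CdoV GTGAGGTG/5: at [41] ⇒ [46]
  JekVI GCTTTA/4: at [21] ⇒ [25]
  MvoIII (GGGACGT, off=5): no sites

All cut coordinates (distinct, sorted): [14, 25, 30, 46, 51, 61]

Fragments:
  [0,14): 14 bp
  [14,25): 11 bp
  [25,30): 5 bp
  [30,46): 16 bp
  [46,51): 5 bp
  [51,61): 10 bp
  [61,71): 10 bp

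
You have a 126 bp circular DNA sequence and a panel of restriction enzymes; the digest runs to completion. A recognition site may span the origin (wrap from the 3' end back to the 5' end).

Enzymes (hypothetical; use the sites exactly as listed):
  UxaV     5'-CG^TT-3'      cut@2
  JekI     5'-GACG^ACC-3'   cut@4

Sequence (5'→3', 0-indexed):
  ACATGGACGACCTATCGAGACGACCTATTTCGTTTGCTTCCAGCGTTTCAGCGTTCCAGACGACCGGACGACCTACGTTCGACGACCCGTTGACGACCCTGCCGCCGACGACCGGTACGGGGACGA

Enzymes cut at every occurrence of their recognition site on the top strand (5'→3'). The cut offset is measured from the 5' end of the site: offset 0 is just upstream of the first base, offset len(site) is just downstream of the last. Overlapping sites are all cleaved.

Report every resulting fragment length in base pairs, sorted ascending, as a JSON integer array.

[5,6,7,7,8,8,9,10,13,13,15,25]

Site scan:
  UxaV (CGTT, off=2): starts [30, 43, 51, 75, 87] → cuts [32, 45, 53, 77, 89]
  JekI (GACGACC, off=4): starts [5, 18, 58, 66, 80, 91, 106] → cuts [9, 22, 62, 70, 84, 95, 110]

All cut coordinates (distinct, sorted): [9, 22, 32, 45, 53, 62, 70, 77, 84, 89, 95, 110]

Fragment lengths:
  9→22: 13 bp
  22→32: 10 bp
  32→45: 13 bp
  45→53: 8 bp
  53→62: 9 bp
  62→70: 8 bp
  70→77: 7 bp
  77→84: 7 bp
  84→89: 5 bp
  89→95: 6 bp
  95→110: 15 bp
  110→9 (wrap): 126-110+9 = 25 bp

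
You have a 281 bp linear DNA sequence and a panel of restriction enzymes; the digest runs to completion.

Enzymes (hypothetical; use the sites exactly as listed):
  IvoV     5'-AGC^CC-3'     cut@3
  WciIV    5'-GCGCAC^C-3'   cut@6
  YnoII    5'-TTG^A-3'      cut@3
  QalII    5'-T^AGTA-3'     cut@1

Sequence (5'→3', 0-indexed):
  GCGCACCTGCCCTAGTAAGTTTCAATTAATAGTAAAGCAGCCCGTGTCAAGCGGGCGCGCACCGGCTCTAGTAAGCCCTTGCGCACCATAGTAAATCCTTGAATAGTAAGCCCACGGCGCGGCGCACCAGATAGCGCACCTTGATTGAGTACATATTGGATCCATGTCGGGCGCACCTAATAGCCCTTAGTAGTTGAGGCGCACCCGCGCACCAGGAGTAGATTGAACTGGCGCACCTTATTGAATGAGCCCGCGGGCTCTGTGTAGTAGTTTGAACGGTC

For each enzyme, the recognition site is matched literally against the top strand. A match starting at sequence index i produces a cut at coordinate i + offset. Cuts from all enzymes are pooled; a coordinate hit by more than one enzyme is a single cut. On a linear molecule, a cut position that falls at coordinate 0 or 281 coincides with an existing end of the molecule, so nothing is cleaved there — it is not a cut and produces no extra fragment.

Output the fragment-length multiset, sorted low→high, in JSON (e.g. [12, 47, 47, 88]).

[3,3,4,4,4,6,7,7,7,7,7,7,7,8,8,8,8,9,10,11,11,12,12,13,15,16,17,21,29]

Per-enzyme occurrences:
  IvoV AGCCC/3: at [38, 73, 108, 181, 247] ⇒ [41, 76, 111, 184, 250]
  WciIV GCGCACC/6: at [0, 56, 80, 121, 133, 170, 198, 206, 230] ⇒ [6, 62, 86, 127, 139, 176, 204, 212, 236]
  YnoII TTGA/3: at [98, 140, 144, 193, 222, 240, 271] ⇒ [101, 143, 147, 196, 225, 243, 274]
  QalII TAGTA/1: at [12, 29, 68, 88, 103, 187, 264] ⇒ [13, 30, 69, 89, 104, 188, 265]

All cut coordinates (distinct, sorted): [6, 13, 30, 41, 62, 69, 76, 86, 89, 101, 104, 111, 127, 139, 143, 147, 176, 184, 188, 196, 204, 212, 225, 236, 243, 250, 265, 274]

Fragment lengths:
  [0,6): 6 bp
  [6,13): 7 bp
  [13,30): 17 bp
  [30,41): 11 bp
  [41,62): 21 bp
  [62,69): 7 bp
  [69,76): 7 bp
  [76,86): 10 bp
  [86,89): 3 bp
  [89,101): 12 bp
  [101,104): 3 bp
  [104,111): 7 bp
  [111,127): 16 bp
  [127,139): 12 bp
  [139,143): 4 bp
  [143,147): 4 bp
  [147,176): 29 bp
  [176,184): 8 bp
  [184,188): 4 bp
  [188,196): 8 bp
  [196,204): 8 bp
  [204,212): 8 bp
  [212,225): 13 bp
  [225,236): 11 bp
  [236,243): 7 bp
  [243,250): 7 bp
  [250,265): 15 bp
  [265,274): 9 bp
  [274,281): 7 bp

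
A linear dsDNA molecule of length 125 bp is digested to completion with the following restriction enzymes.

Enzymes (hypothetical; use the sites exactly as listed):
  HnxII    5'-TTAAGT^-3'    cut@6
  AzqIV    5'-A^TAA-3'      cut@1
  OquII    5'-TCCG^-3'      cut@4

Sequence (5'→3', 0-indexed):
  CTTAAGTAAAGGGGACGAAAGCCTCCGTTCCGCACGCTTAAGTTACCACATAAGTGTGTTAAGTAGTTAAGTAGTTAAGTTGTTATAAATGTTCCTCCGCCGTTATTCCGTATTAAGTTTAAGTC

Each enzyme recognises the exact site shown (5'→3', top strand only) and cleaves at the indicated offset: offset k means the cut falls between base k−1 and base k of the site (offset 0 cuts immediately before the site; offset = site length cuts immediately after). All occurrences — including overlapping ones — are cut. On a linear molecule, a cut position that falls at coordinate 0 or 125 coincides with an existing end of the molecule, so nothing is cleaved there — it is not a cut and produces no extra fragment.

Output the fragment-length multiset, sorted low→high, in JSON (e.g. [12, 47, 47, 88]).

Scan for sites:
  HnxII TTAAGT/6: at [1, 37, 58, 66, 74, 112, 118] ⇒ [7, 43, 64, 72, 80, 118, 124]
  AzqIV ATAA/1: at [49, 84] ⇒ [50, 85]
  OquII TCCG/4: at [23, 28, 95, 106] ⇒ [27, 32, 99, 110]

Pooled cuts: [7, 27, 32, 43, 50, 64, 72, 80, 85, 99, 110, 118, 124]

Fragment lengths:
  [0,7): 7 bp
  [7,27): 20 bp
  [27,32): 5 bp
  [32,43): 11 bp
  [43,50): 7 bp
  [50,64): 14 bp
  [64,72): 8 bp
  [72,80): 8 bp
  [80,85): 5 bp
  [85,99): 14 bp
  [99,110): 11 bp
  [110,118): 8 bp
  [118,124): 6 bp
  [124,125): 1 bp

[1,5,5,6,7,7,8,8,8,11,11,14,14,20]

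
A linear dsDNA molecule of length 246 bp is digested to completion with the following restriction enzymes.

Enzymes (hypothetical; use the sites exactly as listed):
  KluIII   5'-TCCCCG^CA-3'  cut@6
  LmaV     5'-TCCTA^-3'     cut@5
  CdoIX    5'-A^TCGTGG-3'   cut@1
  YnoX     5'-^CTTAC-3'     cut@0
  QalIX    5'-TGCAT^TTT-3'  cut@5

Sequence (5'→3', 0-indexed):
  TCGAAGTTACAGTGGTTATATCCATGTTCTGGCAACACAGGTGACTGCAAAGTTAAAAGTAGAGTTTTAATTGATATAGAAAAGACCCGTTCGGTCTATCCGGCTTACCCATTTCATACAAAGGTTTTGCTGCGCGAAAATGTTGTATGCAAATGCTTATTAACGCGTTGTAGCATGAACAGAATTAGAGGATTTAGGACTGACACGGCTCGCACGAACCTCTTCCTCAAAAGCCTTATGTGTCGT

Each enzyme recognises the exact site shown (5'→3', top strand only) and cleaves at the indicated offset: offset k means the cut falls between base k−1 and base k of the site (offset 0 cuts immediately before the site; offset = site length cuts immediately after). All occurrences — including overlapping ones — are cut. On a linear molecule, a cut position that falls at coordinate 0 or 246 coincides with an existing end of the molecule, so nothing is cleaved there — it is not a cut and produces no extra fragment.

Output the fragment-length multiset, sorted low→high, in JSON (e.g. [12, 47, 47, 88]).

[103,143]

Scan for sites:
  KluIII (TCCCCGCA, off=6): no sites
  LmaV (TCCTA, off=5): no sites
  CdoIX (ATCGTGG, off=1): no sites
  YnoX CTTAC/0: at [103] ⇒ [103]
  QalIX (TGCATTTT, off=5): no sites

All cut coordinates (distinct, sorted): [103]

Fragments:
  [0,103): 103 bp
  [103,246): 143 bp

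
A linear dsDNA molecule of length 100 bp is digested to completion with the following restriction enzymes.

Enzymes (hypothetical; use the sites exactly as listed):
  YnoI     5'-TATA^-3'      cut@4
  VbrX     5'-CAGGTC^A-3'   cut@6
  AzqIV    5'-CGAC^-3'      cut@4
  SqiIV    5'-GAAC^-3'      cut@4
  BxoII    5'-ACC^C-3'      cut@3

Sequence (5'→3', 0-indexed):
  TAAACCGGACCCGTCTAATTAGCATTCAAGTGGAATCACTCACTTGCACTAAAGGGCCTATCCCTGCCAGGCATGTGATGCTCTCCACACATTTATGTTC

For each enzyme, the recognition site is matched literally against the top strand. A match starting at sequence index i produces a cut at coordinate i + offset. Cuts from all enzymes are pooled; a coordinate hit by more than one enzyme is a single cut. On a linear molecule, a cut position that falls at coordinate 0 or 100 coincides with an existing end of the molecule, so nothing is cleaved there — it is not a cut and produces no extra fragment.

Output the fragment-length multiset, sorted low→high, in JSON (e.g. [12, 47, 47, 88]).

[11,89]

Scan for sites:
  YnoI (TATA, off=4): no sites
  VbrX (CAGGTCA, off=6): no sites
  AzqIV (CGAC, off=4): no sites
  SqiIV (GAAC, off=4): no sites
  BxoII ACCC/3: at [8] ⇒ [11]

Pooled cuts: [11]

Fragments:
  [0,11): 11 bp
  [11,100): 89 bp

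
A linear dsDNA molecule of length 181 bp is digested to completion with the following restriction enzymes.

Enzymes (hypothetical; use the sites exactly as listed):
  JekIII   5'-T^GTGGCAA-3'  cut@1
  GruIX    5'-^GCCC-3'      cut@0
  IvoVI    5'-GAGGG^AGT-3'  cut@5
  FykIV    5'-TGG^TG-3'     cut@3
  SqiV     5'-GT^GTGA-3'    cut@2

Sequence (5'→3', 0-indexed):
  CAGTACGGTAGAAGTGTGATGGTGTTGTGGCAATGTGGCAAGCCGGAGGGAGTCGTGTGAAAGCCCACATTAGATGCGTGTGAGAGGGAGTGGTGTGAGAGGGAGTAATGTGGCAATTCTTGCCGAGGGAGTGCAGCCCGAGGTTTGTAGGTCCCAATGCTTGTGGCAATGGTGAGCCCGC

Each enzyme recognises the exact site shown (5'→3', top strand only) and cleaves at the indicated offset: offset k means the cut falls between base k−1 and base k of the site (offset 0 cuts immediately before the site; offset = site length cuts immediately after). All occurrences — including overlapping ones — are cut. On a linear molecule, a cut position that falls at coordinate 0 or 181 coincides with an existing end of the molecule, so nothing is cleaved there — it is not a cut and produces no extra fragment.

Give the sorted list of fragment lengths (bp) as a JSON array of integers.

[1,3,4,5,6,6,6,6,6,7,8,9,9,10,15,16,17,20,27]

Scan for sites:
  JekIII TGTGGCAA/1: at [25, 33, 108, 161] ⇒ [26, 34, 109, 162]
  GruIX GCCC/0: at [62, 135, 175] ⇒ [62, 135, 175]
  IvoVI GAGGGAGT/5: at [45, 83, 98, 124] ⇒ [50, 88, 103, 129]
  FykIV TGGTG/3: at [19, 90, 169] ⇒ [22, 93, 172]
  SqiV GTGTGA/2: at [13, 54, 77, 92] ⇒ [15, 56, 79, 94]

All cut coordinates (distinct, sorted): [15, 22, 26, 34, 50, 56, 62, 79, 88, 93, 94, 103, 109, 129, 135, 162, 172, 175]

Fragments:
  [0,15): 15 bp
  [15,22): 7 bp
  [22,26): 4 bp
  [26,34): 8 bp
  [34,50): 16 bp
  [50,56): 6 bp
  [56,62): 6 bp
  [62,79): 17 bp
  [79,88): 9 bp
  [88,93): 5 bp
  [93,94): 1 bp
  [94,103): 9 bp
  [103,109): 6 bp
  [109,129): 20 bp
  [129,135): 6 bp
  [135,162): 27 bp
  [162,172): 10 bp
  [172,175): 3 bp
  [175,181): 6 bp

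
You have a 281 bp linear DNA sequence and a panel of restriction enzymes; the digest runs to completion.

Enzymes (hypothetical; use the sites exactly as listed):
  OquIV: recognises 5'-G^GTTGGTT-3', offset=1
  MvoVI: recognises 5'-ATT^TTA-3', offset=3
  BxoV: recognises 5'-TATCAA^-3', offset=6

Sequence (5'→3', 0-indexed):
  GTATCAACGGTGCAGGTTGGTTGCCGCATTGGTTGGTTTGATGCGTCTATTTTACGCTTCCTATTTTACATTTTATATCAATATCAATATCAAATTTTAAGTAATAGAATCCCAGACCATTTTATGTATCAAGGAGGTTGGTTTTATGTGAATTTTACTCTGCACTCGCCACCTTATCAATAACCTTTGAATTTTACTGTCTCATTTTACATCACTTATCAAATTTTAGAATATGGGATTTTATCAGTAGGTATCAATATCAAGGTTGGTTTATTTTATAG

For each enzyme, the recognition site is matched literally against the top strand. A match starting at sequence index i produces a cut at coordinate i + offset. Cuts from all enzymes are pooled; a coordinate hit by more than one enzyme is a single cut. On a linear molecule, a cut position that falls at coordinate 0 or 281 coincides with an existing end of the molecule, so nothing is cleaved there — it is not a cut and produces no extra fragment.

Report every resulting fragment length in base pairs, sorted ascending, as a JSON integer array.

Site scan:
  OquIV GGTTGGTT/1: at [14, 30, 135, 263] ⇒ [15, 31, 136, 264]
  MvoVI ATTTTA/3: at [48, 62, 69, 93, 118, 151, 190, 203, 222, 237, 272] ⇒ [51, 65, 72, 96, 121, 154, 193, 206, 225, 240, 275]
  BxoV TATCAA/6: at [1, 75, 81, 87, 126, 174, 216, 251, 257] ⇒ [7, 81, 87, 93, 132, 180, 222, 257, 263]

All cut coordinates (distinct, sorted): [7, 15, 31, 51, 65, 72, 81, 87, 93, 96, 121, 132, 136, 154, 180, 193, 206, 222, 225, 240, 257, 263, 264, 275]

Fragments:
  [0,7): 7 bp
  [7,15): 8 bp
  [15,31): 16 bp
  [31,51): 20 bp
  [51,65): 14 bp
  [65,72): 7 bp
  [72,81): 9 bp
  [81,87): 6 bp
  [87,93): 6 bp
  [93,96): 3 bp
  [96,121): 25 bp
  [121,132): 11 bp
  [132,136): 4 bp
  [136,154): 18 bp
  [154,180): 26 bp
  [180,193): 13 bp
  [193,206): 13 bp
  [206,222): 16 bp
  [222,225): 3 bp
  [225,240): 15 bp
  [240,257): 17 bp
  [257,263): 6 bp
  [263,264): 1 bp
  [264,275): 11 bp
  [275,281): 6 bp

[1,3,3,4,6,6,6,6,7,7,8,9,11,11,13,13,14,15,16,16,17,18,20,25,26]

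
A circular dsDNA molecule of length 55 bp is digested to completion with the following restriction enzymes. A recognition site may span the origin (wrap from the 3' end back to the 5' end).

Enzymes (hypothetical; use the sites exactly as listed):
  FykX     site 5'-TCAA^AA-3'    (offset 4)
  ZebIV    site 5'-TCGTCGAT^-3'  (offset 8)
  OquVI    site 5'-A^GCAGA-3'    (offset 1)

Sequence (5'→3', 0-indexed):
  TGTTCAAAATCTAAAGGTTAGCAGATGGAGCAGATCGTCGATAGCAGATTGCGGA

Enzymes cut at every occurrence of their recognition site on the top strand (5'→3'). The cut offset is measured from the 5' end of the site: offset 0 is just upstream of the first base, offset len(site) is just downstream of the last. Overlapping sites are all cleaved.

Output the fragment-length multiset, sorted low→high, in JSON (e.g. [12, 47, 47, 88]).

[1,9,13,13,19]

Per-enzyme occurrences:
  FykX TCAAAA/4: at [3] ⇒ [7]
  ZebIV TCGTCGAT/8: at [34] ⇒ [42]
  OquVI AGCAGA/1: at [19, 28, 42] ⇒ [20, 29, 43]

All cut coordinates (distinct, sorted): [7, 20, 29, 42, 43]

Fragment lengths:
  7→20: 13 bp
  20→29: 9 bp
  29→42: 13 bp
  42→43: 1 bp
  43→7 (wrap): 55-43+7 = 19 bp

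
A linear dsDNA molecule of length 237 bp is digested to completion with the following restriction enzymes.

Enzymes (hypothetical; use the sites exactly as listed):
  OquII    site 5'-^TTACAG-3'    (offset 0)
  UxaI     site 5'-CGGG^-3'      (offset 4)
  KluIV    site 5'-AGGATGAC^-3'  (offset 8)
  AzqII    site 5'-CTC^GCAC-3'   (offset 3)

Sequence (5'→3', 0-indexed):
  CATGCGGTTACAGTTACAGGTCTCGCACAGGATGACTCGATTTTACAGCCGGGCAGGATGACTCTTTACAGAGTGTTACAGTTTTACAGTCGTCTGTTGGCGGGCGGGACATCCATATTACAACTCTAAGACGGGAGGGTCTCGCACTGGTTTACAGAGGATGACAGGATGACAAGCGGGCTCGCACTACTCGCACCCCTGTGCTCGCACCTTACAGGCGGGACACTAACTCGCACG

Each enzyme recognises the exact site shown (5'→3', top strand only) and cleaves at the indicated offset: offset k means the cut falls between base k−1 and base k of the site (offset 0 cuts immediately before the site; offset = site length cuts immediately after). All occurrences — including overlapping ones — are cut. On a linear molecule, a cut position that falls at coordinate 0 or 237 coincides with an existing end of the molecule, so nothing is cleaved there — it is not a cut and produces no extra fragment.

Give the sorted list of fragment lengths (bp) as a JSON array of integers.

[3,3,4,5,5,6,6,7,7,8,8,8,8,9,9,10,10,11,11,11,12,14,14,21,27]

Site scan:
  OquII TTACAG/0: at [7, 13, 42, 65, 75, 83, 151, 211] ⇒ [7, 13, 42, 65, 75, 83, 151, 211]
  UxaI CGGG/4: at [49, 100, 104, 131, 176, 218] ⇒ [53, 104, 108, 135, 180, 222]
  KluIV AGGATGAC/8: at [28, 54, 157, 165] ⇒ [36, 62, 165, 173]
  AzqII CTCGCAC/3: at [21, 140, 180, 189, 203, 229] ⇒ [24, 143, 183, 192, 206, 232]

All cut coordinates (distinct, sorted): [7, 13, 24, 36, 42, 53, 62, 65, 75, 83, 104, 108, 135, 143, 151, 165, 173, 180, 183, 192, 206, 211, 222, 232]

Fragments:
  [0,7): 7 bp
  [7,13): 6 bp
  [13,24): 11 bp
  [24,36): 12 bp
  [36,42): 6 bp
  [42,53): 11 bp
  [53,62): 9 bp
  [62,65): 3 bp
  [65,75): 10 bp
  [75,83): 8 bp
  [83,104): 21 bp
  [104,108): 4 bp
  [108,135): 27 bp
  [135,143): 8 bp
  [143,151): 8 bp
  [151,165): 14 bp
  [165,173): 8 bp
  [173,180): 7 bp
  [180,183): 3 bp
  [183,192): 9 bp
  [192,206): 14 bp
  [206,211): 5 bp
  [211,222): 11 bp
  [222,232): 10 bp
  [232,237): 5 bp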